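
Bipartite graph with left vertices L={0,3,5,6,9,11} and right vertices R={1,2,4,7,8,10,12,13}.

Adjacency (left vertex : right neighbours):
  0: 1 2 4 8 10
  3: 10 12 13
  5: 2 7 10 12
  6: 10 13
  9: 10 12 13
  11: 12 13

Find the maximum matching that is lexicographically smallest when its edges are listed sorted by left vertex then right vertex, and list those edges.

|M| = 5 (so the lex-smallest maximum matching has 5 edges)
process left vertices in ascending order; for each, take the smallest-labelled available neighbour that still permits 5 edges overall, or leave it unmatched if none does
lex-smallest matching: {0-1, 3-10, 5-2, 6-13, 9-12}

Lex-smallest maximum matching: {(0,1), (3,10), (5,2), (6,13), (9,12)}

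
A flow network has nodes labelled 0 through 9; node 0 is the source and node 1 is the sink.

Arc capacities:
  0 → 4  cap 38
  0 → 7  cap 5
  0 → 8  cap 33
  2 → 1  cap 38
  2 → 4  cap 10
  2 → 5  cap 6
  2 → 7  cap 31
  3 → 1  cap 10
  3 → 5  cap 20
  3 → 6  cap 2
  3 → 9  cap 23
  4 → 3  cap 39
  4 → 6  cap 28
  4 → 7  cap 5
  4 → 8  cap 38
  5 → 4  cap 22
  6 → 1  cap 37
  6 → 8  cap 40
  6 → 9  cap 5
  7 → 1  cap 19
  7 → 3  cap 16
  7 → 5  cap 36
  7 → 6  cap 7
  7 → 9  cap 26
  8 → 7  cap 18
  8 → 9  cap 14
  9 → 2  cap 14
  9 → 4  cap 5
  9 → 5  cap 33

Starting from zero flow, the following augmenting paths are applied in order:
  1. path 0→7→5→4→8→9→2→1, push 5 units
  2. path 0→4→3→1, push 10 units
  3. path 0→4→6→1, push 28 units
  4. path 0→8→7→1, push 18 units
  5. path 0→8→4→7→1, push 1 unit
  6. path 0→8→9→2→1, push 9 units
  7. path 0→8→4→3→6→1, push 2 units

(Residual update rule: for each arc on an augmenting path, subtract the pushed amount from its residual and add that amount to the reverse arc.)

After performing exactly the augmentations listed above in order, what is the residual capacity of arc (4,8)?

after path 1 (0→7→5→4→8→9→2→1, push 5): res(4,8)=33
after path 2 (0→4→3→1, push 10): res(4,8)=33
after path 3 (0→4→6→1, push 28): res(4,8)=33
after path 4 (0→8→7→1, push 18): res(4,8)=33
after path 5 (0→8→4→7→1, push 1): res(4,8)=34
after path 6 (0→8→9→2→1, push 9): res(4,8)=34
after path 7 (0→8→4→3→6→1, push 2): res(4,8)=36

Residual capacity of (4,8): 36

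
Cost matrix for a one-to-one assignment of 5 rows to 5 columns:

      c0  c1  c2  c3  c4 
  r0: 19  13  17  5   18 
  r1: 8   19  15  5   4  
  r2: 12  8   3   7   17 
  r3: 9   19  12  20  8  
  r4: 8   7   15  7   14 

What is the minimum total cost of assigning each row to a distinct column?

optimal assignment: row0→col3 (cost 5), row1→col4 (cost 4), row2→col2 (cost 3), row3→col0 (cost 9), row4→col1 (cost 7)
total = 5 + 4 + 3 + 9 + 7 = 28

Minimum assignment cost: 28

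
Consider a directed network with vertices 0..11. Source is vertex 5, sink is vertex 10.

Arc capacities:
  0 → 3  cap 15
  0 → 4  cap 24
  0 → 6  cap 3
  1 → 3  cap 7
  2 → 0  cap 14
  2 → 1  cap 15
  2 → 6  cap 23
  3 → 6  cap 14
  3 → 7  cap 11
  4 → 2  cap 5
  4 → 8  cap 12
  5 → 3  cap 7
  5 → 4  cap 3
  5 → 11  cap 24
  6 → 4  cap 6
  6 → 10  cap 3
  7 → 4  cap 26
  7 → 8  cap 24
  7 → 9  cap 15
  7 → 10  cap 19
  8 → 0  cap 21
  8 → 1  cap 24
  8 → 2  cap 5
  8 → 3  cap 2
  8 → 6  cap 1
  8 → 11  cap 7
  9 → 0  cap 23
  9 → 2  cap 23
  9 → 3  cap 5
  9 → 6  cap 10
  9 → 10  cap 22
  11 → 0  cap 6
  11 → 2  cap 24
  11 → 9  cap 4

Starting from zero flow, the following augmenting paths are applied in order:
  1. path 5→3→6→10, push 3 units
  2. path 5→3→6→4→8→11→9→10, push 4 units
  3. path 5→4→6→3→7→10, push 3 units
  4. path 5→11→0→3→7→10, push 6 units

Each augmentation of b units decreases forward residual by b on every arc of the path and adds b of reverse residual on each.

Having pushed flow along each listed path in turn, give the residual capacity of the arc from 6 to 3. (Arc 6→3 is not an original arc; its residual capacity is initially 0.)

after path 1 (5→3→6→10, push 3): res(6,3)=3
after path 2 (5→3→6→4→8→11→9→10, push 4): res(6,3)=7
after path 3 (5→4→6→3→7→10, push 3): res(6,3)=4
after path 4 (5→11→0→3→7→10, push 6): res(6,3)=4

Residual capacity of (6,3): 4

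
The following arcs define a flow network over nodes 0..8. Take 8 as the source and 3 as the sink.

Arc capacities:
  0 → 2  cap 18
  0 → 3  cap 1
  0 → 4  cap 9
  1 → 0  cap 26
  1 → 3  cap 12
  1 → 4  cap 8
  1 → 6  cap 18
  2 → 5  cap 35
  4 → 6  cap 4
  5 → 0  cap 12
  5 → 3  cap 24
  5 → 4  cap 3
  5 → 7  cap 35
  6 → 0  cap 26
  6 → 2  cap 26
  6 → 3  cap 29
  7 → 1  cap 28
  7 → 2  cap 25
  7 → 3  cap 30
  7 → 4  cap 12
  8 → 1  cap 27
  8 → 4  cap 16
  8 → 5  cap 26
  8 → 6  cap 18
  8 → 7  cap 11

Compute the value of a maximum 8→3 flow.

augment #1: 8→1→3 bottleneck 12, total now 12
augment #2: 8→5→3 bottleneck 24, total now 36
augment #3: 8→6→3 bottleneck 18, total now 54
augment #4: 8→7→3 bottleneck 11, total now 65
augment #5: 8→1→0→3 bottleneck 1, total now 66
augment #6: 8→1→6→3 bottleneck 11, total now 77
augment #7: 8→5→7→3 bottleneck 2, total now 79
augment #8: 8→1→0→2→5→7→3 bottleneck 3, total now 82
augment #9: 8→4→6→2→5→7→3 bottleneck 4, total now 86

Maximum flow value: 86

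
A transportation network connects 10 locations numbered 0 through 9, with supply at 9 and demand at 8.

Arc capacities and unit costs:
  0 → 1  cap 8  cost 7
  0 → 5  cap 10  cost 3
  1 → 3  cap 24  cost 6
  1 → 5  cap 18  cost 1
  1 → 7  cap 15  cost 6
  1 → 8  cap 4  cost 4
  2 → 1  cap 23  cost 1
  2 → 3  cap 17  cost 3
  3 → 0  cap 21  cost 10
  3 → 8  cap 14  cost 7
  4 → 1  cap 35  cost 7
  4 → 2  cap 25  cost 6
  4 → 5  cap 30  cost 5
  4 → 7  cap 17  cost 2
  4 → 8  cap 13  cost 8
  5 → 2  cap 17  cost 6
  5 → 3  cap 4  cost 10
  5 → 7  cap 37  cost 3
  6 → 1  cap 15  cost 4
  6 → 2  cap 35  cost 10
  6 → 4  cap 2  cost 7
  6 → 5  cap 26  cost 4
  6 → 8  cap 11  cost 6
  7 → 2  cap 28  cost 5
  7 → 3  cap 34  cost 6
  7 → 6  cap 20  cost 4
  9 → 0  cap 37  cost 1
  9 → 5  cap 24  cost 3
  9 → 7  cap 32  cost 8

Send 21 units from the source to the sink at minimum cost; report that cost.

Minimum cost for 21 units: 338

shortest-cost path #1: 9→0→1→8 push 4 @ unit cost 12 (adds 48)
shortest-cost path #2: 9→5→7→6→8 push 11 @ unit cost 16 (adds 176)
shortest-cost path #3: 9→5→7→3→8 push 6 @ unit cost 19 (adds 114)
total cost = 338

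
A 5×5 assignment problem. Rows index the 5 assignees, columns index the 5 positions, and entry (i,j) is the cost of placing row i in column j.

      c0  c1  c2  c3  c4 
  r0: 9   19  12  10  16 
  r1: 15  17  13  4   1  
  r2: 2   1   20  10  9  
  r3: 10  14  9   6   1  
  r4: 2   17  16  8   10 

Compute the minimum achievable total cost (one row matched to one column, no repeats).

Minimum assignment cost: 20

optimal assignment: row0→col2 (cost 12), row1→col3 (cost 4), row2→col1 (cost 1), row3→col4 (cost 1), row4→col0 (cost 2)
total = 12 + 4 + 1 + 1 + 2 = 20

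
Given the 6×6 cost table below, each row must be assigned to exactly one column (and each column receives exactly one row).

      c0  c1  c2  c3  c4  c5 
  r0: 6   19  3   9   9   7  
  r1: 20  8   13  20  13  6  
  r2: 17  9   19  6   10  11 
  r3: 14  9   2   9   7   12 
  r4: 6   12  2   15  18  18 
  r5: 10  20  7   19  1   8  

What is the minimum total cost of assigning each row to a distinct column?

Minimum assignment cost: 30

one of 2 optimal assignments: row0→col0 (cost 6), row1→col5 (cost 6), row2→col3 (cost 6), row3→col1 (cost 9), row4→col2 (cost 2), row5→col4 (cost 1)
total = 6 + 6 + 6 + 9 + 2 + 1 = 30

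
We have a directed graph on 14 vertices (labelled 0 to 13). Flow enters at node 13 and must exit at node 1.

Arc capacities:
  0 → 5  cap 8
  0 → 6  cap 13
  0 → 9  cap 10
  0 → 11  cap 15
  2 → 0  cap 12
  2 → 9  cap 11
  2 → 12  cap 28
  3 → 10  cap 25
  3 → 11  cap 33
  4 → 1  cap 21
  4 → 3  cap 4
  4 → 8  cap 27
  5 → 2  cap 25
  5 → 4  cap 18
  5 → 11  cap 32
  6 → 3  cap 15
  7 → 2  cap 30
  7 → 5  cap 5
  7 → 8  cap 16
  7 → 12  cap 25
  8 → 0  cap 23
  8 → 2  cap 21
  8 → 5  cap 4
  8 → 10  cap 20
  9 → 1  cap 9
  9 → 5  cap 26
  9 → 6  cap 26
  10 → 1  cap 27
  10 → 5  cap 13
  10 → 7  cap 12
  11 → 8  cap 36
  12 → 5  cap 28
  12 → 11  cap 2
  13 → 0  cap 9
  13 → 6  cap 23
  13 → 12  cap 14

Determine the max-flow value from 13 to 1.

Maximum flow value: 38

augment #1: 13→0→9→1 bottleneck 9, total now 9
augment #2: 13→6→3→10→1 bottleneck 15, total now 24
augment #3: 13→12→5→4→1 bottleneck 14, total now 38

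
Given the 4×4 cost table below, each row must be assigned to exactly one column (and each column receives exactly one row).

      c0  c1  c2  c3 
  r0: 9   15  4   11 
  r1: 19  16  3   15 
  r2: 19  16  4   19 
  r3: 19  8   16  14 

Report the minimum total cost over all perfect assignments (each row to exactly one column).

Minimum assignment cost: 36

optimal assignment: row0→col0 (cost 9), row1→col3 (cost 15), row2→col2 (cost 4), row3→col1 (cost 8)
total = 9 + 15 + 4 + 8 = 36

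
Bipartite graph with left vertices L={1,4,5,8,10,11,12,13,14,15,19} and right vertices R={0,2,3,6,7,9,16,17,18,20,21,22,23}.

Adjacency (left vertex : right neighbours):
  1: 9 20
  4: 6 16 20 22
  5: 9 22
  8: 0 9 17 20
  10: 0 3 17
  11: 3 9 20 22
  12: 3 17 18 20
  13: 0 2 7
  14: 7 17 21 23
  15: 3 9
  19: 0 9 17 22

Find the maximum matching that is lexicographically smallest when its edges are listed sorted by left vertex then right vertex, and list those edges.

Lex-smallest maximum matching: {(1,9), (4,6), (5,22), (8,0), (10,3), (11,20), (12,18), (13,2), (14,7), (19,17)}

|M| = 10 (so the lex-smallest maximum matching has 10 edges)
process left vertices in ascending order; for each, take the smallest-labelled available neighbour that still permits 10 edges overall, or leave it unmatched if none does
lex-smallest matching: {1-9, 4-6, 5-22, 8-0, 10-3, 11-20, 12-18, 13-2, 14-7, 19-17}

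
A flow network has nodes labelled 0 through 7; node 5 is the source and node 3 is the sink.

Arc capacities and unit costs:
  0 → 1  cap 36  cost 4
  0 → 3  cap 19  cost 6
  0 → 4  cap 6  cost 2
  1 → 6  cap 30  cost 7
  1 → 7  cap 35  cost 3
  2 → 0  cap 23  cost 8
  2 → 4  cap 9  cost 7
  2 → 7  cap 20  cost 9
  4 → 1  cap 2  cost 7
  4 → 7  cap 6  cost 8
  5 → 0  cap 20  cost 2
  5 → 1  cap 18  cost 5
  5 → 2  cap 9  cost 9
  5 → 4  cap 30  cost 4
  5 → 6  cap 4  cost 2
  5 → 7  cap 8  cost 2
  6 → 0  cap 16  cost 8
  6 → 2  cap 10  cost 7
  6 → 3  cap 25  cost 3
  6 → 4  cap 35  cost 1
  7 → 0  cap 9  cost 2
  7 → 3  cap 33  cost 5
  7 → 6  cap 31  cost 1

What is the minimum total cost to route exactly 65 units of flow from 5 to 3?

Minimum cost for 65 units: 756

shortest-cost path #1: 5→6→3 push 4 @ unit cost 5 (adds 20)
shortest-cost path #2: 5→7→6→3 push 8 @ unit cost 6 (adds 48)
shortest-cost path #3: 5→0→3 push 19 @ unit cost 8 (adds 152)
shortest-cost path #4: 5→1→7→6→3 push 13 @ unit cost 12 (adds 156)
shortest-cost path #5: 5→1→7→3 push 5 @ unit cost 13 (adds 65)
shortest-cost path #6: 5→0→1→7→3 push 1 @ unit cost 14 (adds 14)
shortest-cost path #7: 5→4→7→3 push 6 @ unit cost 17 (adds 102)
shortest-cost path #8: 5→4→1→7→3 push 2 @ unit cost 19 (adds 38)
shortest-cost path #9: 5→2→7→3 push 7 @ unit cost 23 (adds 161)
total cost = 756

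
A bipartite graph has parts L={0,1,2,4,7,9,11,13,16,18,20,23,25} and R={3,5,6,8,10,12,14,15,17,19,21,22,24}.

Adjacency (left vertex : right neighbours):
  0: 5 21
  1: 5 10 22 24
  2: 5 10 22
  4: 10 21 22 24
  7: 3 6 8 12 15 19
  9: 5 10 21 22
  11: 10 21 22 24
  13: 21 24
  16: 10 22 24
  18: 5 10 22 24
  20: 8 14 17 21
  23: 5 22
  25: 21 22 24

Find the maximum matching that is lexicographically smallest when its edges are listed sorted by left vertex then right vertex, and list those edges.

|M| = 7 (so the lex-smallest maximum matching has 7 edges)
process left vertices in ascending order; for each, take the smallest-labelled available neighbour that still permits 7 edges overall, or leave it unmatched if none does
lex-smallest matching: {0-5, 1-10, 2-22, 4-21, 7-3, 11-24, 20-8}

Lex-smallest maximum matching: {(0,5), (1,10), (2,22), (4,21), (7,3), (11,24), (20,8)}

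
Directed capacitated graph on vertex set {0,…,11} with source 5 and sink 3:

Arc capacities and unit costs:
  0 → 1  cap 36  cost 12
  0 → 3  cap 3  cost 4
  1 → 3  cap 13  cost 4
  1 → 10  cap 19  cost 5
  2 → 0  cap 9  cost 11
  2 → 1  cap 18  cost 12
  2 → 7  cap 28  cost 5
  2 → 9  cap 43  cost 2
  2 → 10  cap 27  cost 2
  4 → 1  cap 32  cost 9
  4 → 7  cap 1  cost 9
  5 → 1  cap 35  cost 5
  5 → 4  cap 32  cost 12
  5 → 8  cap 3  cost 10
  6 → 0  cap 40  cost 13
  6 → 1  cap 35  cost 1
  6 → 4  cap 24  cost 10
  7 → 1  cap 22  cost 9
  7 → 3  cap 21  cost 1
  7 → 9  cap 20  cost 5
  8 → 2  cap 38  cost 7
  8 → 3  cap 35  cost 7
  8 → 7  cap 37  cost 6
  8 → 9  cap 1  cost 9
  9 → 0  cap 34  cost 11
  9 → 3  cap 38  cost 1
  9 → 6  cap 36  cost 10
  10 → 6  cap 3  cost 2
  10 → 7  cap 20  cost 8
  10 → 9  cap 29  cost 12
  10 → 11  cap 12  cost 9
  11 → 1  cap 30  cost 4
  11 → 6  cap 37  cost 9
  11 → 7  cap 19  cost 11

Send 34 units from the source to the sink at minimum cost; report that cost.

Minimum cost for 34 units: 510

shortest-cost path #1: 5→1→3 push 13 @ unit cost 9 (adds 117)
shortest-cost path #2: 5→8→3 push 3 @ unit cost 17 (adds 51)
shortest-cost path #3: 5→1→10→7→3 push 18 @ unit cost 19 (adds 342)
total cost = 510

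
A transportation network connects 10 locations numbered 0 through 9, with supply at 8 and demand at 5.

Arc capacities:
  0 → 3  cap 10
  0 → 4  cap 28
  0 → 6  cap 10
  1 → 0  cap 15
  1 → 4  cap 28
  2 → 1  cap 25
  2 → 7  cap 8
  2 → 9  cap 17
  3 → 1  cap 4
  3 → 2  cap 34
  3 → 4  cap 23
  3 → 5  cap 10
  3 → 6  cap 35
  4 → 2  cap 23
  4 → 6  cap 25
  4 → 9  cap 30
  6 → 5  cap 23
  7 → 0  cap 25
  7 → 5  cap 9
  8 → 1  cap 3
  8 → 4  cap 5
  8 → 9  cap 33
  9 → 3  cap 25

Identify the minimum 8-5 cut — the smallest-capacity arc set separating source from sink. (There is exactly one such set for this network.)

Min-cut arcs: {(8,1), (8,4), (9,3)} (total capacity 33)

augment #1: 8→4→6→5 push 5
augment #2: 8→9→3→5 push 10
augment #3: 8→1→0→6→5 push 3
augment #4: 8→9→3→6→5 push 15
max flow = 33; residual-reachable set from 8 gives S-side
cut edges (S→T): {(8,1), (8,4), (9,3)} total cap 33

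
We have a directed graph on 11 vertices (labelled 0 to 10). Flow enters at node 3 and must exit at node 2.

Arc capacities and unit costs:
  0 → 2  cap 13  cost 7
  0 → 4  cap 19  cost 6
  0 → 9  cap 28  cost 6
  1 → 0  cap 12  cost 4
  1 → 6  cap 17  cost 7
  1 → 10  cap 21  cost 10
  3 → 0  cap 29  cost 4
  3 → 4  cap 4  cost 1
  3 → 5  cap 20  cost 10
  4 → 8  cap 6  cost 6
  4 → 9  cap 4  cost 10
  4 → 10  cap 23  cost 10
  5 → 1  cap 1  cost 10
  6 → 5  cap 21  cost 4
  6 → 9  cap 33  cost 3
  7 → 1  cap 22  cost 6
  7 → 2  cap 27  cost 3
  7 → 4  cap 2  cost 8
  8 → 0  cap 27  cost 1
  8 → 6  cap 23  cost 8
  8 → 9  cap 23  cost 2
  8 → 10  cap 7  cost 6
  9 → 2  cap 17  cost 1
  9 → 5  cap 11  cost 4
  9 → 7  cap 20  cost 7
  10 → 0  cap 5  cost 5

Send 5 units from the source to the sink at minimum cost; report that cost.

shortest-cost path #1: 3→4→8→9→2 push 4 @ unit cost 10 (adds 40)
shortest-cost path #2: 3→0→2 push 1 @ unit cost 11 (adds 11)
total cost = 51

Minimum cost for 5 units: 51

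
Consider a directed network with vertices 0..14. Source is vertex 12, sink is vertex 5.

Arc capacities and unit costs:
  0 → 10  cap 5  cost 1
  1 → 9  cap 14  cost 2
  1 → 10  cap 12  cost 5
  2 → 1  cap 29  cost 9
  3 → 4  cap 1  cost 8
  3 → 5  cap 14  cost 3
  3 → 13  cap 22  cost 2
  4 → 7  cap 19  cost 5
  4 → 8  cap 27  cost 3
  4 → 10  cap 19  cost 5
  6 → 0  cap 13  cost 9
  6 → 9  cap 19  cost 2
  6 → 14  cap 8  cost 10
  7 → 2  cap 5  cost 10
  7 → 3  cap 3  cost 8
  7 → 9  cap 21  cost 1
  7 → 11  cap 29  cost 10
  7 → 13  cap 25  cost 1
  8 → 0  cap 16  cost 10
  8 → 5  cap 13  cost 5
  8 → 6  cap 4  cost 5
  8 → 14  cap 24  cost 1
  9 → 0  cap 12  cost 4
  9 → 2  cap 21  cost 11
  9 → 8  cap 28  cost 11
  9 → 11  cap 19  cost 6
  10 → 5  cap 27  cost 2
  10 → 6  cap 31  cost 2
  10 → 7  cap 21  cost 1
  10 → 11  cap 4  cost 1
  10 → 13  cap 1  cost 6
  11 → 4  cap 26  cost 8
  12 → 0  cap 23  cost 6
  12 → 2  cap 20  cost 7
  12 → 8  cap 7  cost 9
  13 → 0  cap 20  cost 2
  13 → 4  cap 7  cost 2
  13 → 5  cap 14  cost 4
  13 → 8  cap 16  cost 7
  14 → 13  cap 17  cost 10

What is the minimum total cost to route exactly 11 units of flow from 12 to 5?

shortest-cost path #1: 12→0→10→5 push 5 @ unit cost 9 (adds 45)
shortest-cost path #2: 12→8→5 push 6 @ unit cost 14 (adds 84)
total cost = 129

Minimum cost for 11 units: 129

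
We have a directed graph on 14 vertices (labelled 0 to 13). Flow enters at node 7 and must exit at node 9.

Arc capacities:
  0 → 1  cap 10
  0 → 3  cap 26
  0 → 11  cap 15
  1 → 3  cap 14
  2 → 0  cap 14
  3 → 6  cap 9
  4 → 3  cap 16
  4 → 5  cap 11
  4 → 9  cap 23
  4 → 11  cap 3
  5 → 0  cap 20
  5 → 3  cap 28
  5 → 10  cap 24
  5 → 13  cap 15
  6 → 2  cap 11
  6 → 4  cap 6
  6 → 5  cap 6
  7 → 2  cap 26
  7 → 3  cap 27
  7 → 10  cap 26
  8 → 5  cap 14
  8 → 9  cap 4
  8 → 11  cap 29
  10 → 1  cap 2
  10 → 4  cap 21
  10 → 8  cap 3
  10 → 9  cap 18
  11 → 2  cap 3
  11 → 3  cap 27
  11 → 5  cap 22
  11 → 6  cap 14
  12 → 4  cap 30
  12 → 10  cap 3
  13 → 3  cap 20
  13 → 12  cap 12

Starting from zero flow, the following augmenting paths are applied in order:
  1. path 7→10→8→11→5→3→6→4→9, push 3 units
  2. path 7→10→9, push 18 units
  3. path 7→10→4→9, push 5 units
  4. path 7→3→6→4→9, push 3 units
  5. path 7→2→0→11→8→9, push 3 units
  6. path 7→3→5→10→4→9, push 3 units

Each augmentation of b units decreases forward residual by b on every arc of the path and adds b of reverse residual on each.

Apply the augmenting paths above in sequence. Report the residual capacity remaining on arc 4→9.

after path 1 (7→10→8→11→5→3→6→4→9, push 3): res(4,9)=20
after path 2 (7→10→9, push 18): res(4,9)=20
after path 3 (7→10→4→9, push 5): res(4,9)=15
after path 4 (7→3→6→4→9, push 3): res(4,9)=12
after path 5 (7→2→0→11→8→9, push 3): res(4,9)=12
after path 6 (7→3→5→10→4→9, push 3): res(4,9)=9

Residual capacity of (4,9): 9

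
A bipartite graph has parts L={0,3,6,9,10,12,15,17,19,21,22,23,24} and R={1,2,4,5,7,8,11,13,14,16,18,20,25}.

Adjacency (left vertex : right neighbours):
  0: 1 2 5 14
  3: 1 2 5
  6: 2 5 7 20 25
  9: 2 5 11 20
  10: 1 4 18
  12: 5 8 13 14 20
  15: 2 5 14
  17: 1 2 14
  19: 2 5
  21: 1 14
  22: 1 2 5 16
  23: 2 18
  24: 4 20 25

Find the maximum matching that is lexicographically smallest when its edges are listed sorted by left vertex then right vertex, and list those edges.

Lex-smallest maximum matching: {(0,1), (3,2), (6,7), (9,11), (10,4), (12,8), (15,5), (17,14), (22,16), (23,18), (24,20)}

|M| = 11 (so the lex-smallest maximum matching has 11 edges)
process left vertices in ascending order; for each, take the smallest-labelled available neighbour that still permits 11 edges overall, or leave it unmatched if none does
lex-smallest matching: {0-1, 3-2, 6-7, 9-11, 10-4, 12-8, 15-5, 17-14, 22-16, 23-18, 24-20}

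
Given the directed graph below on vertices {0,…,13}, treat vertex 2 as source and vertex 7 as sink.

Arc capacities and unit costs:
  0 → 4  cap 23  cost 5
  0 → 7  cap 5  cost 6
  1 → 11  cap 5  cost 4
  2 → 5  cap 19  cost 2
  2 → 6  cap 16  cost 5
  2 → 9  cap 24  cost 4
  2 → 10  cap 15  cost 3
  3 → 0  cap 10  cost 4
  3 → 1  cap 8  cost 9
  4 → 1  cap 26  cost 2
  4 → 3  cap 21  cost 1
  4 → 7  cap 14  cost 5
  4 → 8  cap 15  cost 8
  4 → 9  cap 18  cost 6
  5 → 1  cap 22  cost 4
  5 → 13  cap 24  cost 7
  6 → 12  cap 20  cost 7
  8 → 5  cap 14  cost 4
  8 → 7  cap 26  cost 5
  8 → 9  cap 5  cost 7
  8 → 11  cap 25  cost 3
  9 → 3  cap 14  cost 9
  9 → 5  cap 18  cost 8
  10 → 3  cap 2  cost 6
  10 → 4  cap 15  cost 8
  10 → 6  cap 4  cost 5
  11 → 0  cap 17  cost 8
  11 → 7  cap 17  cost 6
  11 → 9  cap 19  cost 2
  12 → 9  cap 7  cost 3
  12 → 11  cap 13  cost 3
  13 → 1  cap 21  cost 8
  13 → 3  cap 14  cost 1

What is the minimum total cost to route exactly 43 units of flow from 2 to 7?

Minimum cost for 43 units: 881

shortest-cost path #1: 2→10→4→7 push 14 @ unit cost 16 (adds 224)
shortest-cost path #2: 2→5→1→11→7 push 5 @ unit cost 16 (adds 80)
shortest-cost path #3: 2→10→3→0→7 push 1 @ unit cost 19 (adds 19)
shortest-cost path #4: 2→5→13→3→0→7 push 4 @ unit cost 20 (adds 80)
shortest-cost path #5: 2→6→12→11→7 push 12 @ unit cost 21 (adds 252)
shortest-cost path #6: 2→5→13→3→10→4→8→7 push 1 @ unit cost 25 (adds 25)
shortest-cost path #7: 2→5→13→3→0→4→8→7 push 5 @ unit cost 32 (adds 160)
shortest-cost path #8: 2→6→12→11→0→4→8→7 push 1 @ unit cost 41 (adds 41)
total cost = 881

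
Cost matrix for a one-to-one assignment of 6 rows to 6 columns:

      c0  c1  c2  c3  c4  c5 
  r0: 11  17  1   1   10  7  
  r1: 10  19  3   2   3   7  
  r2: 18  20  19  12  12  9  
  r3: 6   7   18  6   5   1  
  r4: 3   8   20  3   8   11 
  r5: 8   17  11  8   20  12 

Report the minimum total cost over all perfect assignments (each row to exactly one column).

Minimum assignment cost: 31

one of 2 optimal assignments: row0→col2 (cost 1), row1→col4 (cost 3), row2→col5 (cost 9), row3→col1 (cost 7), row4→col0 (cost 3), row5→col3 (cost 8)
total = 1 + 3 + 9 + 7 + 3 + 8 = 31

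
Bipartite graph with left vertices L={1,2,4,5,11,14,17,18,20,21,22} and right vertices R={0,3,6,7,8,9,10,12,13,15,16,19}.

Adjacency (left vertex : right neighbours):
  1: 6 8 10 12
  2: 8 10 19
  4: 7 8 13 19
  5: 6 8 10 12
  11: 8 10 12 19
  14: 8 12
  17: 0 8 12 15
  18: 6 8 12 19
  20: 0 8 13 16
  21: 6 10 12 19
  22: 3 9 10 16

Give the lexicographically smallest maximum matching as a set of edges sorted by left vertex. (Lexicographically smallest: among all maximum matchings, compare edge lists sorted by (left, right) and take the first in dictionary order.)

Lex-smallest maximum matching: {(1,6), (2,8), (4,7), (5,10), (11,12), (17,0), (18,19), (20,13), (22,3)}

|M| = 9 (so the lex-smallest maximum matching has 9 edges)
process left vertices in ascending order; for each, take the smallest-labelled available neighbour that still permits 9 edges overall, or leave it unmatched if none does
lex-smallest matching: {1-6, 2-8, 4-7, 5-10, 11-12, 17-0, 18-19, 20-13, 22-3}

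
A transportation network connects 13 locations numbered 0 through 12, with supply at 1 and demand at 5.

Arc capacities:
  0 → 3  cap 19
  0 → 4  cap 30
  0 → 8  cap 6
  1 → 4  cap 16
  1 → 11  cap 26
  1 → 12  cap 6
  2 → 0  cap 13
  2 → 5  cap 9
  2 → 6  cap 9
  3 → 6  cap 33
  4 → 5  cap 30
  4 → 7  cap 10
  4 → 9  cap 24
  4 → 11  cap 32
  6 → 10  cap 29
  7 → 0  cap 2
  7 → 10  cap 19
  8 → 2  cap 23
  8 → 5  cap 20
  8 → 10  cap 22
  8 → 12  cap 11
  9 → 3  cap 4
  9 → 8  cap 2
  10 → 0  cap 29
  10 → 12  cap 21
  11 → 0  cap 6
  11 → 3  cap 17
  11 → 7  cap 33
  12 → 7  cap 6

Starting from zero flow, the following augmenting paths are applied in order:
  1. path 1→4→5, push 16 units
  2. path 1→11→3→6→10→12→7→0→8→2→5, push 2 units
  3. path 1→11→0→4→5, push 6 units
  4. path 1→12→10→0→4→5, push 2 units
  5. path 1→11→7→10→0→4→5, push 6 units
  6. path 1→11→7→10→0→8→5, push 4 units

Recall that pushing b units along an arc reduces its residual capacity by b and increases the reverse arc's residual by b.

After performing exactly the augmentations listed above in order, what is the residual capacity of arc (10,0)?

Residual capacity of (10,0): 17

after path 1 (1→4→5, push 16): res(10,0)=29
after path 2 (1→11→3→6→10→12→7→0→8→2→5, push 2): res(10,0)=29
after path 3 (1→11→0→4→5, push 6): res(10,0)=29
after path 4 (1→12→10→0→4→5, push 2): res(10,0)=27
after path 5 (1→11→7→10→0→4→5, push 6): res(10,0)=21
after path 6 (1→11→7→10→0→8→5, push 4): res(10,0)=17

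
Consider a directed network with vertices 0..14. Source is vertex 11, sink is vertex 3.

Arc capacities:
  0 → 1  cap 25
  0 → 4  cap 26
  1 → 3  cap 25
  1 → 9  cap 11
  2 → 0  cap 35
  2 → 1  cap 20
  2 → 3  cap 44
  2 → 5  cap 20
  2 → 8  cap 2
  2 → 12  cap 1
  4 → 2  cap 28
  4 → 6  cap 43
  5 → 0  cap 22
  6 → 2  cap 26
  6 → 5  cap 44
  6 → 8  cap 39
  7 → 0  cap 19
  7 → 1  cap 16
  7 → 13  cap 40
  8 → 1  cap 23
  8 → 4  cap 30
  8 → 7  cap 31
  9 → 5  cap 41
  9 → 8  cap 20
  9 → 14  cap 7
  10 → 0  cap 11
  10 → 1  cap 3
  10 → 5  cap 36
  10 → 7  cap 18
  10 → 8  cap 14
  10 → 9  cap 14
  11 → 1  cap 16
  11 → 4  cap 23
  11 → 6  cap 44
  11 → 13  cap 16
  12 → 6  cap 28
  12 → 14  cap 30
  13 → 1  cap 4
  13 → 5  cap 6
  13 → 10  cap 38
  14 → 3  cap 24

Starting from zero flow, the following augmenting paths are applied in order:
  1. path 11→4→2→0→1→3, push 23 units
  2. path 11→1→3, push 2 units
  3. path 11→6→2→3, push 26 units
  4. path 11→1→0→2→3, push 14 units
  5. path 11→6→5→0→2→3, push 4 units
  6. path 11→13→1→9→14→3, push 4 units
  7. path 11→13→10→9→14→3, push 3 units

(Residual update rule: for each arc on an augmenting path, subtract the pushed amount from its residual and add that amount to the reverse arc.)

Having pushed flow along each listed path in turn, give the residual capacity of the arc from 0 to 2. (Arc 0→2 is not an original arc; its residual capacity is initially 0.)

after path 1 (11→4→2→0→1→3, push 23): res(0,2)=23
after path 2 (11→1→3, push 2): res(0,2)=23
after path 3 (11→6→2→3, push 26): res(0,2)=23
after path 4 (11→1→0→2→3, push 14): res(0,2)=9
after path 5 (11→6→5→0→2→3, push 4): res(0,2)=5
after path 6 (11→13→1→9→14→3, push 4): res(0,2)=5
after path 7 (11→13→10→9→14→3, push 3): res(0,2)=5

Residual capacity of (0,2): 5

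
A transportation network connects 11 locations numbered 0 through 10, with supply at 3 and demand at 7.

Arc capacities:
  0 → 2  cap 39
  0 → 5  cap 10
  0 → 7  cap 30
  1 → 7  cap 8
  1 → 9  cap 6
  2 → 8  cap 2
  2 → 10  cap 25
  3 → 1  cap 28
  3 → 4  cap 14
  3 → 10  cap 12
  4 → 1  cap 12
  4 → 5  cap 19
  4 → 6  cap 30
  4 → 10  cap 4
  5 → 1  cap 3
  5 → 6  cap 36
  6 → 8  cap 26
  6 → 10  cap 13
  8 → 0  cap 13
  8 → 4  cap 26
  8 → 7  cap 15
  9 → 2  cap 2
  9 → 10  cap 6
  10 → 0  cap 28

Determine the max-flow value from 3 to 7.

Maximum flow value: 40

augment #1: 3→1→7 bottleneck 8, total now 8
augment #2: 3→10→0→7 bottleneck 12, total now 20
augment #3: 3→4→6→8→7 bottleneck 14, total now 34
augment #4: 3→1→9→2→8→7 bottleneck 1, total now 35
augment #5: 3→1→9→10→0→7 bottleneck 5, total now 40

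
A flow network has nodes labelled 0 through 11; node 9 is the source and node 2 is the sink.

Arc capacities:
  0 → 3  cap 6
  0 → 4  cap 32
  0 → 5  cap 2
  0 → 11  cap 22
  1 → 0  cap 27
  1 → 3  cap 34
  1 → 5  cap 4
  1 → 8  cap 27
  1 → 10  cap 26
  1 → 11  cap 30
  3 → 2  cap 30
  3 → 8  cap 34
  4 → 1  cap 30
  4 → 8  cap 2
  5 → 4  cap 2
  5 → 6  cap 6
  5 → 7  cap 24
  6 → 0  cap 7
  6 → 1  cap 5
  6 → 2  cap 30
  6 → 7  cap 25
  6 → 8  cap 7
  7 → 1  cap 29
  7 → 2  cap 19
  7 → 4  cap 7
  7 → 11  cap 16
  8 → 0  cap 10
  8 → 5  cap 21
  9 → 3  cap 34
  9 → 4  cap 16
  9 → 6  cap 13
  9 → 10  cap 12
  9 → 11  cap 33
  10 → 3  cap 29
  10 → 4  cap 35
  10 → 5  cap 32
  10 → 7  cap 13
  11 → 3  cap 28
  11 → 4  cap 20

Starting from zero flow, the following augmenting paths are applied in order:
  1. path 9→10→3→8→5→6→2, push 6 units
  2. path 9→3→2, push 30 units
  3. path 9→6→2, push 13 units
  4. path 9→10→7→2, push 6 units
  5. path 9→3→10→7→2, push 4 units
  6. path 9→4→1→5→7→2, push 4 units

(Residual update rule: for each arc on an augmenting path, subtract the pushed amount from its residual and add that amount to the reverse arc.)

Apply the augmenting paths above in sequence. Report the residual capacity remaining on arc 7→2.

Residual capacity of (7,2): 5

after path 1 (9→10→3→8→5→6→2, push 6): res(7,2)=19
after path 2 (9→3→2, push 30): res(7,2)=19
after path 3 (9→6→2, push 13): res(7,2)=19
after path 4 (9→10→7→2, push 6): res(7,2)=13
after path 5 (9→3→10→7→2, push 4): res(7,2)=9
after path 6 (9→4→1→5→7→2, push 4): res(7,2)=5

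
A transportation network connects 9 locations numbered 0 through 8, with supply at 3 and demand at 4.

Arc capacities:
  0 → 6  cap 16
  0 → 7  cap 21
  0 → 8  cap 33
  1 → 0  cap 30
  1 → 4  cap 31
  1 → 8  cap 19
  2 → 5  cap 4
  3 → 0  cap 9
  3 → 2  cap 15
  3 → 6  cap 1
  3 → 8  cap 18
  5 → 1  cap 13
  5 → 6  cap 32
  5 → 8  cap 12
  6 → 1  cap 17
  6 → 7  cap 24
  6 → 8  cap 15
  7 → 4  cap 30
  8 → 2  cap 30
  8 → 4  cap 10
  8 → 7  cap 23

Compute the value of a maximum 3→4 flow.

Maximum flow value: 32

augment #1: 3→8→4 bottleneck 10, total now 10
augment #2: 3→0→7→4 bottleneck 9, total now 19
augment #3: 3→6→1→4 bottleneck 1, total now 20
augment #4: 3→8→7→4 bottleneck 8, total now 28
augment #5: 3→2→5→1→4 bottleneck 4, total now 32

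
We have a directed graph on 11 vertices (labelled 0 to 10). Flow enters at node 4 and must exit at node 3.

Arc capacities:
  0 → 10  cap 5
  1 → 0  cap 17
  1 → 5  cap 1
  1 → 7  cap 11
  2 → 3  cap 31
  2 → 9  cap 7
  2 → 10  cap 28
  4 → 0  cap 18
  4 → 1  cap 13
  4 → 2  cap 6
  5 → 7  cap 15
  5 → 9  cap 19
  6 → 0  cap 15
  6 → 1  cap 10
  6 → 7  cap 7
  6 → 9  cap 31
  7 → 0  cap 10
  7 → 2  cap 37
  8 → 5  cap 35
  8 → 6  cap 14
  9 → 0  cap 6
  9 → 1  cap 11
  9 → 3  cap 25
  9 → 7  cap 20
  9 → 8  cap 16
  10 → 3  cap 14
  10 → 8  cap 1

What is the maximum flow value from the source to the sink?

Maximum flow value: 23

augment #1: 4→2→3 bottleneck 6, total now 6
augment #2: 4→0→10→3 bottleneck 5, total now 11
augment #3: 4→1→5→9→3 bottleneck 1, total now 12
augment #4: 4→1→7→2→3 bottleneck 11, total now 23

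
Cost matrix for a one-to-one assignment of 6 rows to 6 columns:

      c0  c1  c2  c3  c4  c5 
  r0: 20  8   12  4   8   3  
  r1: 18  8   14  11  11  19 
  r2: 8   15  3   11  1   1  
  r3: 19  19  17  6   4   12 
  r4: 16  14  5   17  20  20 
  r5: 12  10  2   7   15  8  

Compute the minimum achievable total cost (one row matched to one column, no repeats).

optimal assignment: row0→col3 (cost 4), row1→col1 (cost 8), row2→col5 (cost 1), row3→col4 (cost 4), row4→col2 (cost 5), row5→col0 (cost 12)
total = 4 + 8 + 1 + 4 + 5 + 12 = 34

Minimum assignment cost: 34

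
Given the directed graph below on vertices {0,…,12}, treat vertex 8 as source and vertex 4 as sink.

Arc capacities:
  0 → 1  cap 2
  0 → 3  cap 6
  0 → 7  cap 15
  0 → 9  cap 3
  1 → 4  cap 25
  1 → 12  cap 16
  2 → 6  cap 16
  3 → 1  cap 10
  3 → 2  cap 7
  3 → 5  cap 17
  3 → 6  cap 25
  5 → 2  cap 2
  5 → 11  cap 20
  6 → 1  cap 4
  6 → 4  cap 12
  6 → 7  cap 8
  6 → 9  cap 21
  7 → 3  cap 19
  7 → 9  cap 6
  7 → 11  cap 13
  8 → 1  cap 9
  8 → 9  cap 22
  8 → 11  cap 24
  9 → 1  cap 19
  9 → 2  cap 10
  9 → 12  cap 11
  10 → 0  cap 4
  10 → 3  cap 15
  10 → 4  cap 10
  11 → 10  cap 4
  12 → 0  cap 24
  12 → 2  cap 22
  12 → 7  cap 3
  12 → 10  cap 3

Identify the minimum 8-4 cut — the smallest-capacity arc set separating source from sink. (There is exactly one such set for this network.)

Min-cut arcs: {(8,1), (8,9), (11,10)} (total capacity 35)

augment #1: 8→1→4 push 9
augment #2: 8→9→1→4 push 16
augment #3: 8→11→10→4 push 4
augment #4: 8→9→2→6→4 push 6
max flow = 35; residual-reachable set from 8 gives S-side
cut edges (S→T): {(8,1), (8,9), (11,10)} total cap 35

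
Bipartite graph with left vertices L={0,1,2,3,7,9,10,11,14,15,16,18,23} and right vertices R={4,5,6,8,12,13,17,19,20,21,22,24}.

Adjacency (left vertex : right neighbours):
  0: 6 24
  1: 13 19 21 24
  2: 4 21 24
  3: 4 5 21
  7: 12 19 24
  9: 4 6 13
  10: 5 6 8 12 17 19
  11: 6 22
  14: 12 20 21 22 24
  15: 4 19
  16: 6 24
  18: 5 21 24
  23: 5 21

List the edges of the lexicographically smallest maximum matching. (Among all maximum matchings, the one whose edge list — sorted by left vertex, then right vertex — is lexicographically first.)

Lex-smallest maximum matching: {(0,6), (1,13), (2,4), (3,5), (7,12), (10,8), (11,22), (14,20), (15,19), (16,24), (18,21)}

|M| = 11 (so the lex-smallest maximum matching has 11 edges)
process left vertices in ascending order; for each, take the smallest-labelled available neighbour that still permits 11 edges overall, or leave it unmatched if none does
lex-smallest matching: {0-6, 1-13, 2-4, 3-5, 7-12, 10-8, 11-22, 14-20, 15-19, 16-24, 18-21}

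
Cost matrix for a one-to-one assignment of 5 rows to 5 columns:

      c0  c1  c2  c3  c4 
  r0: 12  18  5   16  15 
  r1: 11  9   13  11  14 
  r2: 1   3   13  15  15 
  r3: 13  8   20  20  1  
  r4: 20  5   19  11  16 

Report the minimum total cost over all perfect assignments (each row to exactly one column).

optimal assignment: row0→col2 (cost 5), row1→col3 (cost 11), row2→col0 (cost 1), row3→col4 (cost 1), row4→col1 (cost 5)
total = 5 + 11 + 1 + 1 + 5 = 23

Minimum assignment cost: 23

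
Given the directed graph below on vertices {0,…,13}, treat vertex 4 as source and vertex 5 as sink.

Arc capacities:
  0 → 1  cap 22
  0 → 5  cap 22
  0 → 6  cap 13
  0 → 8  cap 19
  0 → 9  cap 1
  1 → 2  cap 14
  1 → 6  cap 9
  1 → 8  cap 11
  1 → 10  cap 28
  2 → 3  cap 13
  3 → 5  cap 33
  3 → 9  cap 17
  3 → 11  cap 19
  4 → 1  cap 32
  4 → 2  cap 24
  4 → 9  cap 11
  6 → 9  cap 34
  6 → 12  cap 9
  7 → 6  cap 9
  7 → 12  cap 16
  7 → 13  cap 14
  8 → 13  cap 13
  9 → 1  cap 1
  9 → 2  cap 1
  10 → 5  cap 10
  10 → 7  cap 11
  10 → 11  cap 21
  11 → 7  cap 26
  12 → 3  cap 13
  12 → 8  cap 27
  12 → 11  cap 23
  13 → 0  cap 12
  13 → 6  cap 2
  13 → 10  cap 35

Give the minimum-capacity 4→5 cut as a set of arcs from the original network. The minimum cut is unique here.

Min-cut arcs: {(2,3), (4,1), (9,1)} (total capacity 46)

augment #1: 4→1→10→5 push 10
augment #2: 4→2→3→5 push 13
augment #3: 4→1→6→12→3→5 push 9
augment #4: 4→1→8→13→0→5 push 11
augment #5: 4→1→10→7→12→3→5 push 2
augment #6: 4→9→1→10→7→12→3→5 push 1
max flow = 46; residual-reachable set from 4 gives S-side
cut edges (S→T): {(2,3), (4,1), (9,1)} total cap 46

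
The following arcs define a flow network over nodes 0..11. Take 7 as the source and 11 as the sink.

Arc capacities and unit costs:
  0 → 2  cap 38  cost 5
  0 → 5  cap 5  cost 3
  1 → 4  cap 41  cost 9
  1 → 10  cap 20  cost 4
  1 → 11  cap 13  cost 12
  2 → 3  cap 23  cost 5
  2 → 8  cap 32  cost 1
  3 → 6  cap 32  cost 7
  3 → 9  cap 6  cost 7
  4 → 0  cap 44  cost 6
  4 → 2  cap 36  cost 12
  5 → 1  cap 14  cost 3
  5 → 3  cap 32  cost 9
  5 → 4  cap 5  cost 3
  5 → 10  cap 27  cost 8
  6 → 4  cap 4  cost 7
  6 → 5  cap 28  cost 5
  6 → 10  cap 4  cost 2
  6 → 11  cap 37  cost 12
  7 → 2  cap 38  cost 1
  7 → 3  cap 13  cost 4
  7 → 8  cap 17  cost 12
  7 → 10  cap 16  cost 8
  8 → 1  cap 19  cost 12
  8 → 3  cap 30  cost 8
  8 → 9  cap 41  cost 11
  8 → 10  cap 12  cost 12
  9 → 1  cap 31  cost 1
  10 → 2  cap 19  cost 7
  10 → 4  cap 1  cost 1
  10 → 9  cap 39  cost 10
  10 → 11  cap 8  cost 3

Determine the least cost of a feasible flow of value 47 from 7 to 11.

Minimum cost for 47 units: 1044

shortest-cost path #1: 7→10→11 push 8 @ unit cost 11 (adds 88)
shortest-cost path #2: 7→3→6→11 push 13 @ unit cost 23 (adds 299)
shortest-cost path #3: 7→2→3→6→11 push 19 @ unit cost 25 (adds 475)
shortest-cost path #4: 7→2→8→1→11 push 7 @ unit cost 26 (adds 182)
total cost = 1044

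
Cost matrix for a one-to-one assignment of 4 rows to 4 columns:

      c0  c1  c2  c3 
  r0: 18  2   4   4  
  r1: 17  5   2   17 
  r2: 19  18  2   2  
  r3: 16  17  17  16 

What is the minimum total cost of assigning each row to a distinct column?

optimal assignment: row0→col1 (cost 2), row1→col2 (cost 2), row2→col3 (cost 2), row3→col0 (cost 16)
total = 2 + 2 + 2 + 16 = 22

Minimum assignment cost: 22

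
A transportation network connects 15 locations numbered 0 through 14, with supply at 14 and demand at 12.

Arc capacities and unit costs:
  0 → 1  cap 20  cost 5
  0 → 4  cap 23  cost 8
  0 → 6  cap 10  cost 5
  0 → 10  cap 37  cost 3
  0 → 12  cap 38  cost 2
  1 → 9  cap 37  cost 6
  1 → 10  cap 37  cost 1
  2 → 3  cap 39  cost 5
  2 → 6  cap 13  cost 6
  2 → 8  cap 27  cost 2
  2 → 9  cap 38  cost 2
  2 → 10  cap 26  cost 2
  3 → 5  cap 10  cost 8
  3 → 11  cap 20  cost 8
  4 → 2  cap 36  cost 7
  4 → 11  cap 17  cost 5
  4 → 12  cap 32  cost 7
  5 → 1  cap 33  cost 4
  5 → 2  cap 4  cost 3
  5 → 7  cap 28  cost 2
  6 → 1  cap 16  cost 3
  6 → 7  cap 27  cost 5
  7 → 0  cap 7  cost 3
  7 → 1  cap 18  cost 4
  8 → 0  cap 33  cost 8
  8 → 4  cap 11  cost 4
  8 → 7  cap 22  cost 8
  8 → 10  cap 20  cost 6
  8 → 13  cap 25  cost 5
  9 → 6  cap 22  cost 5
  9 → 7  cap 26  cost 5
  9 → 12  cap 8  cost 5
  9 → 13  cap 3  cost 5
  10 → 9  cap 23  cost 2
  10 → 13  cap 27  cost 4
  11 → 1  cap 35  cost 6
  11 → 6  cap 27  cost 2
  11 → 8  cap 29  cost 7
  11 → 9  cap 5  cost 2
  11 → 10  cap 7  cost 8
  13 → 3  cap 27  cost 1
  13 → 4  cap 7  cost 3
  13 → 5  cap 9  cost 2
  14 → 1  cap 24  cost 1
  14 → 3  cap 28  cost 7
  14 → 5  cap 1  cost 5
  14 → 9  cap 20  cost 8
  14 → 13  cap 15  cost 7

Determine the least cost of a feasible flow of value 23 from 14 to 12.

shortest-cost path #1: 14→1→10→9→12 push 8 @ unit cost 9 (adds 72)
shortest-cost path #2: 14→5→7→0→12 push 1 @ unit cost 12 (adds 12)
shortest-cost path #3: 14→1→10→9→7→0→12 push 6 @ unit cost 14 (adds 84)
shortest-cost path #4: 14→1→10→13→4→12 push 7 @ unit cost 16 (adds 112)
shortest-cost path #5: 14→1→10→9→7→5→2→8→0→12 push 1 @ unit cost 22 (adds 22)
total cost = 302

Minimum cost for 23 units: 302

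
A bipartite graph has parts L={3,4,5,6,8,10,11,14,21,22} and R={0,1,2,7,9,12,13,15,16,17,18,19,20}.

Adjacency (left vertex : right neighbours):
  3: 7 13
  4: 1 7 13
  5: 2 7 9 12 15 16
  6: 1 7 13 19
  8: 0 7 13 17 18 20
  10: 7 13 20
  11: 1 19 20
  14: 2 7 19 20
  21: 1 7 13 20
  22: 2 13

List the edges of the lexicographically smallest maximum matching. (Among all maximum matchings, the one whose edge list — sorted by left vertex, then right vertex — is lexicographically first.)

Lex-smallest maximum matching: {(3,7), (4,1), (5,9), (6,13), (8,0), (10,20), (11,19), (14,2)}

|M| = 8 (so the lex-smallest maximum matching has 8 edges)
process left vertices in ascending order; for each, take the smallest-labelled available neighbour that still permits 8 edges overall, or leave it unmatched if none does
lex-smallest matching: {3-7, 4-1, 5-9, 6-13, 8-0, 10-20, 11-19, 14-2}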